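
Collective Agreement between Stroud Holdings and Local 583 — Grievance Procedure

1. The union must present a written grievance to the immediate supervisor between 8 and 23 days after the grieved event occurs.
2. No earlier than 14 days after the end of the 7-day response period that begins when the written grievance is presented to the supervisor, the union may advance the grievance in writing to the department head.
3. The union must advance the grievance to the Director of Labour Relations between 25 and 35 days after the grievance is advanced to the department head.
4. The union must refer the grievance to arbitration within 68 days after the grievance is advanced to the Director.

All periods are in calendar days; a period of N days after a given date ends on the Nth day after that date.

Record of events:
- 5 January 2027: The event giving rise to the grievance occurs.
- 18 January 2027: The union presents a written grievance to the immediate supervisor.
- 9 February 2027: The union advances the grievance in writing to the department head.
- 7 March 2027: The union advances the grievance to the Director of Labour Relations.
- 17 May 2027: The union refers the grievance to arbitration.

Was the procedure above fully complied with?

Step 1: the window is 8–23 days after 5 January 2027 (when the grieved event occurs), so 13 January 2027 through 28 January 2027; 18 January 2027 falls inside that range.
Step 2: the earliest permitted date is 14 days after 25 January 2027 (end of the 7-day response period, which began when the written grievance is presented to the supervisor on 18 January 2027), i.e. 8 February 2027; 9 February 2027 is on or after that date.
Step 3: the window is 25–35 days after 9 February 2027 (when the grievance is advanced to the department head), so 6 March 2027 through 16 March 2027; done 7 March 2027 — within the window.
Step 4: 68 days after 7 March 2027 (when the grievance is advanced to the Director) is 14 May 2027; 17 May 2027 misses that deadline by 3 days.
No need to go further; step 4 was not satisfied.

No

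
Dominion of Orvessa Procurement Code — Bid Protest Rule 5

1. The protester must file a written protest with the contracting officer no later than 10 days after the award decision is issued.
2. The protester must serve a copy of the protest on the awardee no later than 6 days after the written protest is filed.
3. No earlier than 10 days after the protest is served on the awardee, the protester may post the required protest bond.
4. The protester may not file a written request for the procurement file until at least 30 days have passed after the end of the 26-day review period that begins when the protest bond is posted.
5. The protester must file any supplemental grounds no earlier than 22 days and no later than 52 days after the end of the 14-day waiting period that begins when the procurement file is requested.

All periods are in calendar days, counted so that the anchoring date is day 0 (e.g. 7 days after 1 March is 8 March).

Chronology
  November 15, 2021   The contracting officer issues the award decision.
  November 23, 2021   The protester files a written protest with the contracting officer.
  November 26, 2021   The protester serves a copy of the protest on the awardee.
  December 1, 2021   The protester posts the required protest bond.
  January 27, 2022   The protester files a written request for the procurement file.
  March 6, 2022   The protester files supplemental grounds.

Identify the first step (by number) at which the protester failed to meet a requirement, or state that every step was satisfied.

Step 3

Step 1: 10 days after November 15, 2021 (when the award decision is issued) is November 25, 2021; done November 23, 2021 — timely.
Step 2: 6 days after November 23, 2021 (when the written protest is filed) is November 29, 2021; completed November 26, 2021, before the deadline.
Step 3: the earliest permitted date is 10 days after November 26, 2021 (when the protest is served on the awardee), i.e. December 6, 2021; done December 1, 2021 — 5 days too early.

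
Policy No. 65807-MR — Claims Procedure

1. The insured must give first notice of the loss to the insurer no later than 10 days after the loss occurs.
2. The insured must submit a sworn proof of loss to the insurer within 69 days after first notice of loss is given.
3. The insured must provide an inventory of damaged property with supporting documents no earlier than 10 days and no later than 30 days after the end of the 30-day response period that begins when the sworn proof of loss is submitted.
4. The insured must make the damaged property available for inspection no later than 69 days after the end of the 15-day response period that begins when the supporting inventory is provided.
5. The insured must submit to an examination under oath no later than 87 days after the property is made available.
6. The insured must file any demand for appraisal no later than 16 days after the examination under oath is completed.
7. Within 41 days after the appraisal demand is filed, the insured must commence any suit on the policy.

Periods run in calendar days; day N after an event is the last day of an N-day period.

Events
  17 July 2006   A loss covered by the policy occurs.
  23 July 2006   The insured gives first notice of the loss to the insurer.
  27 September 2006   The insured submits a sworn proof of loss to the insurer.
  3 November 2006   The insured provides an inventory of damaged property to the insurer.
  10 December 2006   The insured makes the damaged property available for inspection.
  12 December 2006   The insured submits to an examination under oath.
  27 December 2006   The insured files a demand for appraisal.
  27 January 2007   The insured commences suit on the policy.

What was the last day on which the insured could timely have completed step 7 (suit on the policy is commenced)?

6 February 2007

Step 7 runs from 27 December 2006, when the appraisal demand is filed. 41 days after 27 December 2006 is 6 February 2007.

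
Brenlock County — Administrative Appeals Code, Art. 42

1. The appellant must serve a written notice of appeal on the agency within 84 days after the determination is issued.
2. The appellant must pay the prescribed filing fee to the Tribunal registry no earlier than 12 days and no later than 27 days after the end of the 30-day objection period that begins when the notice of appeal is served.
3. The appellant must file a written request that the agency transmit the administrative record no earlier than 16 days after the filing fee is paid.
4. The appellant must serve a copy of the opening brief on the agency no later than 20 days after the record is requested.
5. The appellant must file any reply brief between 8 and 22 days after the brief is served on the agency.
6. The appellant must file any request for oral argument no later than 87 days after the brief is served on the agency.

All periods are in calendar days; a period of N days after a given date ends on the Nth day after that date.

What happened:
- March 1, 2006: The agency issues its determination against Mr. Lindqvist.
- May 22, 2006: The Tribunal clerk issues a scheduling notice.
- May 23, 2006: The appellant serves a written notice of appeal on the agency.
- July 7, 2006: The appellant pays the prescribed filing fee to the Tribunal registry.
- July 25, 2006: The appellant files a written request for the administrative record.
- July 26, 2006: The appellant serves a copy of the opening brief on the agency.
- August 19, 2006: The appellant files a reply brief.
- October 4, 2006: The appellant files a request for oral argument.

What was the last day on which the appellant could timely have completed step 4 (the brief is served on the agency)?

August 14, 2006

Step 4 runs from July 25, 2006, when the record is requested. 20 days after July 25, 2006 is August 14, 2006.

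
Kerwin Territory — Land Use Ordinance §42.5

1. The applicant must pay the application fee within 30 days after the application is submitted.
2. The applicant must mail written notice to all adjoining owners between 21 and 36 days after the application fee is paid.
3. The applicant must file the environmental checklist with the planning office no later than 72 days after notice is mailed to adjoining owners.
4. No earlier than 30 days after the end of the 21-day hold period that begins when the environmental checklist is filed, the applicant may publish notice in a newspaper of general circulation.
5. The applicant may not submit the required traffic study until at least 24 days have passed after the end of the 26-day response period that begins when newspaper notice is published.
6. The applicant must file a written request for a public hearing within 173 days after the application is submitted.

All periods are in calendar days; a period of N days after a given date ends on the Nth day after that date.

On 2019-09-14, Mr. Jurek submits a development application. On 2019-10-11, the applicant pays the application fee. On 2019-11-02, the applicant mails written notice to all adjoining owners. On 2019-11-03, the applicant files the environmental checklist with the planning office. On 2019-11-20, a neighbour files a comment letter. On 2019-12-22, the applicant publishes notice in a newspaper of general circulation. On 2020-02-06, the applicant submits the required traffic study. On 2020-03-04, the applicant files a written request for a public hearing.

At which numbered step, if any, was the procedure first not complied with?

Step 4

(1) due by 2019-09-14 + 30 days = 2019-10-14; done 2019-10-11 — timely.
(2) the permitted window runs from 2019-10-11 + 21 = 2019-11-01 to 2019-10-11 + 36 = 2019-11-16; done 2019-11-02, which is between those dates.
(3) due by 2019-11-02 + 72 days = 2020-01-13; completed 2019-11-03, before the deadline.
(4) permitted from 2019-11-24 + 30 days = 2019-12-24 onward; done 2019-12-22 — 2 days too early.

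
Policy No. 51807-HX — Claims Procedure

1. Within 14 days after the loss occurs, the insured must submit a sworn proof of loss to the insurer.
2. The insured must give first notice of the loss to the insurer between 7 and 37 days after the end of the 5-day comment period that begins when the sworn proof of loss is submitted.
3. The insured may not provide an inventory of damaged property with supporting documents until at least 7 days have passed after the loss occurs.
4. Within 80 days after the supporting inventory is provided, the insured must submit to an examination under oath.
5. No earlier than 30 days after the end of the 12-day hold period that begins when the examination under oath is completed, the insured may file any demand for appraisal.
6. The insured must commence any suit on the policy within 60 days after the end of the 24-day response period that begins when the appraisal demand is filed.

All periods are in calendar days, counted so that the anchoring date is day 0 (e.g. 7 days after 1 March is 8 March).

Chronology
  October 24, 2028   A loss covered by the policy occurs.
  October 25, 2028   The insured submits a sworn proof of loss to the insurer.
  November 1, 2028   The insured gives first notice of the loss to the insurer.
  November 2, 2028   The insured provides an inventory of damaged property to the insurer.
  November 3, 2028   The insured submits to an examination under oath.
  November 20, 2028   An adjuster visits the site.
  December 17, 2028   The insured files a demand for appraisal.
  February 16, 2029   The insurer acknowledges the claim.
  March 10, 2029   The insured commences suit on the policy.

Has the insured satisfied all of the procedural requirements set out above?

Step 1: 14 days after October 24, 2028 (when the loss occurs) is November 7, 2028; October 25, 2028 is within that limit.
Step 2: the window is 7–37 days after October 30, 2028 (end of the 5-day comment period, which began when the sworn proof of loss is submitted on October 25, 2028), so November 6, 2028 through December 6, 2028; done November 1, 2028 — 5 days before the window opened.
The analysis stops there.

No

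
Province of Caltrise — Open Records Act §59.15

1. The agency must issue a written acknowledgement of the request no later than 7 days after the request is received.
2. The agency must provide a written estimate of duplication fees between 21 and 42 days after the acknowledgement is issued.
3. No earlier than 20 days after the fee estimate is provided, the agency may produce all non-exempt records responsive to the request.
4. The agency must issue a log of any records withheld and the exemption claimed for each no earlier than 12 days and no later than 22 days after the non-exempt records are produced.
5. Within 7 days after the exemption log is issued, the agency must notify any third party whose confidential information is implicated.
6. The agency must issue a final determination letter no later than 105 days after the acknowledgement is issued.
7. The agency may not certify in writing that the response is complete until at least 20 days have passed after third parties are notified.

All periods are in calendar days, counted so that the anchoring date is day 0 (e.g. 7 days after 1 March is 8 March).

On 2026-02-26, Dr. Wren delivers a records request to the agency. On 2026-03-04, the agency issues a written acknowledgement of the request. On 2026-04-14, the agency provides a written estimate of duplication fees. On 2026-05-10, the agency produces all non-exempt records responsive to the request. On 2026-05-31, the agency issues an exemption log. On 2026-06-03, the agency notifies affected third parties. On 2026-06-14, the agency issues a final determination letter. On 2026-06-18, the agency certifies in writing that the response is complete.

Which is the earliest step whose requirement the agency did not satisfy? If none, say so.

Step 7

(1) due by 2026-02-26 + 7 days = 2026-03-05; completed 2026-03-04, before the deadline.
(2) the permitted window runs from 2026-03-04 + 21 = 2026-03-25 to 2026-03-04 + 42 = 2026-04-15; done 2026-04-14 — within the window.
(3) permitted from 2026-04-14 + 20 days = 2026-05-04 onward; done 2026-05-10, after the minimum wait.
(4) the permitted window runs from 2026-05-10 + 12 = 2026-05-22 to 2026-05-10 + 22 = 2026-06-01; done 2026-05-31 — within the window.
(5) due by 2026-05-31 + 7 days = 2026-06-07; 2026-06-03 is within that limit.
(6) due by 2026-03-04 + 105 days = 2026-06-17; done 2026-06-14 — timely.
(7) permitted from 2026-06-03 + 20 days = 2026-06-23 onward; done 2026-06-18 — 5 days too early.
No need to go further; step 7 was not satisfied.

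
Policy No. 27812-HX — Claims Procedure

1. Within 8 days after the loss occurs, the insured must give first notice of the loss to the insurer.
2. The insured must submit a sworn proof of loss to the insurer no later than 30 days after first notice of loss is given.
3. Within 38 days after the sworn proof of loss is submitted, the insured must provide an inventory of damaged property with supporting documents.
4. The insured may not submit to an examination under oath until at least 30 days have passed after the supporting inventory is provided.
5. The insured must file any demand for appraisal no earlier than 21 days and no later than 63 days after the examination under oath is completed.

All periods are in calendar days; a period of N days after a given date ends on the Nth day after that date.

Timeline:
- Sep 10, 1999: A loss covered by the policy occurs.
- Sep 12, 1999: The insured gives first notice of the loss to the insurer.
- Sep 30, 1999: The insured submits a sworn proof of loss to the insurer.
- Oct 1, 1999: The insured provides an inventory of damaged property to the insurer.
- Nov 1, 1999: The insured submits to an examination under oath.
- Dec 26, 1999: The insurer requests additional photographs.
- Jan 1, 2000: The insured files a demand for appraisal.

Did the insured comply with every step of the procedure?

Yes

(1) due by Sep 10, 1999 + 8 days = Sep 18, 1999; completed Sep 12, 1999, before the deadline.
(2) due by Sep 12, 1999 + 30 days = Oct 12, 1999; Sep 30, 1999 is within that limit.
(3) due by Sep 30, 1999 + 38 days = Nov 7, 1999; completed Oct 1, 1999, before the deadline.
(4) permitted from Oct 1, 1999 + 30 days = Oct 31, 1999 onward; done Nov 1, 1999, after the minimum wait.
(5) the permitted window runs from Nov 1, 1999 + 21 = Nov 22, 1999 to Nov 1, 1999 + 63 = Jan 3, 2000; done Jan 1, 2000 — within the window.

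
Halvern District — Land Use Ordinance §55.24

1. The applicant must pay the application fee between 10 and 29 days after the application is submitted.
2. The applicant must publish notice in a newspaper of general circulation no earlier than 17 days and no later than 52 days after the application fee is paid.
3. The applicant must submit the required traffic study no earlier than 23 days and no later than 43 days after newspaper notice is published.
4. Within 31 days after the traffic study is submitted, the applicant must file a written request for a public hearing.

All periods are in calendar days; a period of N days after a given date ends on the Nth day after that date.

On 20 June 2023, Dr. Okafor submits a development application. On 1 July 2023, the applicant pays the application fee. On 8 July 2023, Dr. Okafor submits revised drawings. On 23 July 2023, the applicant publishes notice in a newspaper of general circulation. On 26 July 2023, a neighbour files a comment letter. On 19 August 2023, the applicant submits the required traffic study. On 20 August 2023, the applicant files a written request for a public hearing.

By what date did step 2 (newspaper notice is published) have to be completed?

Step 2 runs from 1 July 2023, when the application fee is paid. The window is 17–52 days after 1 July 2023; it closes on 22 August 2023.

22 August 2023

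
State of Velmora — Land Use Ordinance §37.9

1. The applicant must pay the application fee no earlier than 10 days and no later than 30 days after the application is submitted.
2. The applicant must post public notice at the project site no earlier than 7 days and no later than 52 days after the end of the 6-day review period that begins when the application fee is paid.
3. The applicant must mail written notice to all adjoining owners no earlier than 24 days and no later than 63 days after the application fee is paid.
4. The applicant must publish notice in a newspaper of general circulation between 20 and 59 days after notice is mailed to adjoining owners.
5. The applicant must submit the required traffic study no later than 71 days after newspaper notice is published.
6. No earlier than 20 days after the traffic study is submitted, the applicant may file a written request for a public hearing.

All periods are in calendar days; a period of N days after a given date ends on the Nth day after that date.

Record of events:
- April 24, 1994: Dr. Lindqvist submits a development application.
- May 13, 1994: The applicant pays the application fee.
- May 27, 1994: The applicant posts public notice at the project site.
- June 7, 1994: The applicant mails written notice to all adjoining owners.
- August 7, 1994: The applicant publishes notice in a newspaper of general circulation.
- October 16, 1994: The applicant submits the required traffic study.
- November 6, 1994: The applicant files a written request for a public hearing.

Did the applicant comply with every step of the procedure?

No

Step 1: the window is 10–30 days after April 24, 1994 (when the application is submitted), so May 4, 1994 through May 24, 1994; done May 13, 1994 — within the window.
Step 2: the window is 7–52 days after May 19, 1994 (end of the 6-day review period, which began when the application fee is paid on May 13, 1994), so May 26, 1994 through July 10, 1994; done May 27, 1994 — within the window.
Step 3: the window is 24–63 days after May 13, 1994 (when the application fee is paid), so June 6, 1994 through July 15, 1994; June 7, 1994 falls inside that range.
Step 4: the window is 20–59 days after June 7, 1994 (when notice is mailed to adjoining owners), so June 27, 1994 through August 5, 1994; August 7, 1994 is 2 days past the end of the window.
No need to go further; step 4 was not satisfied.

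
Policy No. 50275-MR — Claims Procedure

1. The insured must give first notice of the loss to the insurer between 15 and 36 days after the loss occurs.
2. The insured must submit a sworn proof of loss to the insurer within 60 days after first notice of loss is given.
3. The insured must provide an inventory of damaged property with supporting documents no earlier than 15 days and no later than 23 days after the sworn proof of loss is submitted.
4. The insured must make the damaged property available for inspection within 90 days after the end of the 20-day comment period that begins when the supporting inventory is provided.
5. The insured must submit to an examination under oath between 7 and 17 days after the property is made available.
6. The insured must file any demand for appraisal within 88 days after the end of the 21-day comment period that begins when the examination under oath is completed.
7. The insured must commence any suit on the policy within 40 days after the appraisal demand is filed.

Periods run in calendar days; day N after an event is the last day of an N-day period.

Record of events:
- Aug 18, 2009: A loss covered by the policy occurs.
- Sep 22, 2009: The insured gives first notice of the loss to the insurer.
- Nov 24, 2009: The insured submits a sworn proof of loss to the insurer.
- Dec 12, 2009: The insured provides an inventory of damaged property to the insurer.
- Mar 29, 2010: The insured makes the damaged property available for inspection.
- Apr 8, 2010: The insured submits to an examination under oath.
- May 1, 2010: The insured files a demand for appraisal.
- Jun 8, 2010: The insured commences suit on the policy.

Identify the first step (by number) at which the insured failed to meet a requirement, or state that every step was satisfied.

(1) the permitted window runs from Aug 18, 2009 + 15 = Sep 2, 2009 to Aug 18, 2009 + 36 = Sep 23, 2009; Sep 22, 2009 falls inside that range.
(2) due by Sep 22, 2009 + 60 days = Nov 21, 2009; not done until Nov 24, 2009, 3 days after the deadline.
The procedure was therefore not followed at step 2.

Step 2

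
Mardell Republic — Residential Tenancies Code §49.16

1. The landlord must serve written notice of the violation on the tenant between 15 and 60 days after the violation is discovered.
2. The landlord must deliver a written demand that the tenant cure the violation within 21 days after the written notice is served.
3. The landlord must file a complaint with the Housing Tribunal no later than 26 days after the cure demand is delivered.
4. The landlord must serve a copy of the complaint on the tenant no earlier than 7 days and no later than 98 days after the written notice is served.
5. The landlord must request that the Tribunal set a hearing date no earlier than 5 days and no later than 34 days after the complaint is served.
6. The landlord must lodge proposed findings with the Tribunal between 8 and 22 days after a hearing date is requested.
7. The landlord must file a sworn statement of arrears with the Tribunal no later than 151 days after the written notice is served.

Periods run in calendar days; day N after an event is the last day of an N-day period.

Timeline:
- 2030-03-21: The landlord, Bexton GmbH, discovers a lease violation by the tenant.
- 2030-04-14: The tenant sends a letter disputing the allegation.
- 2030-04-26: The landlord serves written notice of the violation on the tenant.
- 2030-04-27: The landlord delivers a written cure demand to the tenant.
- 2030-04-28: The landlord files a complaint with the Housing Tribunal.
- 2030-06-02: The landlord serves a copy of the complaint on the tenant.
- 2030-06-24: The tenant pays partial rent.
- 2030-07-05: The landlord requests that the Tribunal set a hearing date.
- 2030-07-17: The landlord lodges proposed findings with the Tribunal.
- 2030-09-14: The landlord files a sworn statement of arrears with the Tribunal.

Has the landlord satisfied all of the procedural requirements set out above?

Yes

(1) the permitted window runs from 2030-03-21 + 15 = 2030-04-05 to 2030-03-21 + 60 = 2030-05-20; done 2030-04-26, which is between those dates.
(2) due by 2030-04-26 + 21 days = 2030-05-17; 2030-04-27 is within that limit.
(3) due by 2030-04-27 + 26 days = 2030-05-23; done 2030-04-28 — timely.
(4) the permitted window runs from 2030-04-26 + 7 = 2030-05-03 to 2030-04-26 + 98 = 2030-08-02; done 2030-06-02 — within the window.
(5) the permitted window runs from 2030-06-02 + 5 = 2030-06-07 to 2030-06-02 + 34 = 2030-07-06; 2030-07-05 falls inside that range.
(6) the permitted window runs from 2030-07-05 + 8 = 2030-07-13 to 2030-07-05 + 22 = 2030-07-27; done 2030-07-17, which is between those dates.
(7) due by 2030-04-26 + 151 days = 2030-09-24; completed 2030-09-14, before the deadline.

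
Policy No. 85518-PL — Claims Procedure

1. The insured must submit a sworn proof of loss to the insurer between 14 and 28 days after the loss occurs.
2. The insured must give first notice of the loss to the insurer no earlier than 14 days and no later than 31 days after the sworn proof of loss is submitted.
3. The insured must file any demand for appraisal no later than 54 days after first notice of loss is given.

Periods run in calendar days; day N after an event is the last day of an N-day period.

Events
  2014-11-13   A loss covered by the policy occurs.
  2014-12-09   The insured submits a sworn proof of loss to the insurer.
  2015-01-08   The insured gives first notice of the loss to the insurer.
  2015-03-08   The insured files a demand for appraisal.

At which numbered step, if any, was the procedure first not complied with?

Step 3

Step 1: the window is 14–28 days after 2014-11-13 (when the loss occurs), so 2014-11-27 through 2014-12-11; done 2014-12-09 — within the window.
Step 2: the window is 14–31 days after 2014-12-09 (when the sworn proof of loss is submitted), so 2014-12-23 through 2015-01-09; done 2015-01-08, which is between those dates.
Step 3: 54 days after 2015-01-08 (when first notice of loss is given) is 2015-03-03; done 2015-03-08 — 5 days late.
No need to go further; step 3 was not satisfied.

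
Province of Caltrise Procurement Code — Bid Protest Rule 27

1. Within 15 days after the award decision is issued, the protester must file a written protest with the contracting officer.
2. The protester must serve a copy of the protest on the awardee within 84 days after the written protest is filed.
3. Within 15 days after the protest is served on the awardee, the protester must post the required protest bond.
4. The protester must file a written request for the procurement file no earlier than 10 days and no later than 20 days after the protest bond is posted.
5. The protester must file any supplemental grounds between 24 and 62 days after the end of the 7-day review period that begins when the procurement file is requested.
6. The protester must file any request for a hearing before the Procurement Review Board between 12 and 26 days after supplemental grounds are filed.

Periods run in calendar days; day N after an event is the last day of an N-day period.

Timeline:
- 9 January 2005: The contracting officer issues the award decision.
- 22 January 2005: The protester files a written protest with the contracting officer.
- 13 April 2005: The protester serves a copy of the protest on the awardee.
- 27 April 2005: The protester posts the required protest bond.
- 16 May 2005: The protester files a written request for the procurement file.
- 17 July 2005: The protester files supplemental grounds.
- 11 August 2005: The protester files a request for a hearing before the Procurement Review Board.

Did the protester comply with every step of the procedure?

Yes

Step 1 — counting 15 days from 9 January 2005 (when the award decision is issued) gives a deadline of 24 January 2005; 22 January 2005 is within that limit.
Step 2 — counting 84 days from 22 January 2005 (when the written protest is filed) gives a deadline of 16 April 2005; done 13 April 2005 — timely.
Step 3 — counting 15 days from 13 April 2005 (when the protest is served on the awardee) gives a deadline of 28 April 2005; 27 April 2005 is within that limit.
Step 4 — 10 and 20 days from 27 April 2005 (when the protest bond is posted) are 7 May 2005 and 17 May 2005 respectively; done 16 May 2005, which is between those dates.
Step 5 — 24 and 62 days from 23 May 2005 (end of the 7-day review period, which began when the procurement file is requested on 16 May 2005) are 16 June 2005 and 24 July 2005 respectively; done 17 July 2005 — within the window.
Step 6 — 12 and 26 days from 17 July 2005 (when supplemental grounds are filed) are 29 July 2005 and 12 August 2005 respectively; done 11 August 2005 — within the window.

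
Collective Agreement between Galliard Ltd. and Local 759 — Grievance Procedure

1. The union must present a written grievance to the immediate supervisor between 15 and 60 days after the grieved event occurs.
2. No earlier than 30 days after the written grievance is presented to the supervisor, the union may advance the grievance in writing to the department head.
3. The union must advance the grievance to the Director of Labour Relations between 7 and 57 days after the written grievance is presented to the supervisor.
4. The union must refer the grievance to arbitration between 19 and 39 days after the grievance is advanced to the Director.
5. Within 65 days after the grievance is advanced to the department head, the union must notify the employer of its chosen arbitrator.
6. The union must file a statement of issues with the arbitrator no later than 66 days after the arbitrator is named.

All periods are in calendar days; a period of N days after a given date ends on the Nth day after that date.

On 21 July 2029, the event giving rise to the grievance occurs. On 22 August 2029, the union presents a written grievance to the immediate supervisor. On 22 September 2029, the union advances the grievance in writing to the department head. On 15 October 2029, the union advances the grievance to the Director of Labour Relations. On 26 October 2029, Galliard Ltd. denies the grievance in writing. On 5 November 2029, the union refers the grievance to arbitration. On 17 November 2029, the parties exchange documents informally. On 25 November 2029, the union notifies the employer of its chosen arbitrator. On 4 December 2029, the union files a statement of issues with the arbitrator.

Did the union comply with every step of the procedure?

Yes

Step 1: the window is 15–60 days after 21 July 2029 (when the grieved event occurs), so 5 August 2029 through 19 September 2029; done 22 August 2029 — within the window.
Step 2: the earliest permitted date is 30 days after 22 August 2029 (when the written grievance is presented to the supervisor), i.e. 21 September 2029; done 22 September 2029, after the minimum wait.
Step 3: the window is 7–57 days after 22 August 2029 (when the written grievance is presented to the supervisor), so 29 August 2029 through 18 October 2029; done 15 October 2029, which is between those dates.
Step 4: the window is 19–39 days after 15 October 2029 (when the grievance is advanced to the Director), so 3 November 2029 through 23 November 2029; done 5 November 2029, which is between those dates.
Step 5: 65 days after 22 September 2029 (when the grievance is advanced to the department head) is 26 November 2029; 25 November 2029 is within that limit.
Step 6: 66 days after 25 November 2029 (when the arbitrator is named) is 30 January 2030; 4 December 2029 is within that limit.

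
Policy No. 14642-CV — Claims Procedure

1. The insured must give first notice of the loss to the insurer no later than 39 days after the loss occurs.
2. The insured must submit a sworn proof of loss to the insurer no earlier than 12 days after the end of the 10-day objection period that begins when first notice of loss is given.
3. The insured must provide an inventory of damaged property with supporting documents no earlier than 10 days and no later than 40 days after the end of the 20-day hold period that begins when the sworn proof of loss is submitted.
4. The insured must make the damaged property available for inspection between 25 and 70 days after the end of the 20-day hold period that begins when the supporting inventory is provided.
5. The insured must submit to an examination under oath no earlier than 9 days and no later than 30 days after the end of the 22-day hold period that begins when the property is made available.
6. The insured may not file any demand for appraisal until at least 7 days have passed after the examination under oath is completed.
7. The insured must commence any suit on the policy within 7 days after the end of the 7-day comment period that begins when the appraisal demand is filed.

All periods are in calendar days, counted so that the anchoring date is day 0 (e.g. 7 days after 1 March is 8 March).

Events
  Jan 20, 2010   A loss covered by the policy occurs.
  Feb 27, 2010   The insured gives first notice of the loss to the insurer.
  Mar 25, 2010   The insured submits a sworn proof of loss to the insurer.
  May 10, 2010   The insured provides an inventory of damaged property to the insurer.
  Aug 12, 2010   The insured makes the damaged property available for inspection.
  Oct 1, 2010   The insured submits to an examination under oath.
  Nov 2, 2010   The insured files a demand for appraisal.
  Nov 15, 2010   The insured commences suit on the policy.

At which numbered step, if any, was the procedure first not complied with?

Step 1: 39 days after Jan 20, 2010 (when the loss occurs) is Feb 28, 2010; Feb 27, 2010 is within that limit.
Step 2: the earliest permitted date is 12 days after Mar 9, 2010 (end of the 10-day objection period, which began when first notice of loss is given on Feb 27, 2010), i.e. Mar 21, 2010; Mar 25, 2010 is on or after that date.
Step 3: the window is 10–40 days after Apr 14, 2010 (end of the 20-day hold period, which began when the sworn proof of loss is submitted on Mar 25, 2010), so Apr 24, 2010 through May 24, 2010; done May 10, 2010 — within the window.
Step 4: the window is 25–70 days after May 30, 2010 (end of the 20-day hold period, which began when the supporting inventory is provided on May 10, 2010), so Jun 24, 2010 through Aug 8, 2010; done Aug 12, 2010 — 4 days after the window closed.
The procedure was therefore not followed at step 4.

Step 4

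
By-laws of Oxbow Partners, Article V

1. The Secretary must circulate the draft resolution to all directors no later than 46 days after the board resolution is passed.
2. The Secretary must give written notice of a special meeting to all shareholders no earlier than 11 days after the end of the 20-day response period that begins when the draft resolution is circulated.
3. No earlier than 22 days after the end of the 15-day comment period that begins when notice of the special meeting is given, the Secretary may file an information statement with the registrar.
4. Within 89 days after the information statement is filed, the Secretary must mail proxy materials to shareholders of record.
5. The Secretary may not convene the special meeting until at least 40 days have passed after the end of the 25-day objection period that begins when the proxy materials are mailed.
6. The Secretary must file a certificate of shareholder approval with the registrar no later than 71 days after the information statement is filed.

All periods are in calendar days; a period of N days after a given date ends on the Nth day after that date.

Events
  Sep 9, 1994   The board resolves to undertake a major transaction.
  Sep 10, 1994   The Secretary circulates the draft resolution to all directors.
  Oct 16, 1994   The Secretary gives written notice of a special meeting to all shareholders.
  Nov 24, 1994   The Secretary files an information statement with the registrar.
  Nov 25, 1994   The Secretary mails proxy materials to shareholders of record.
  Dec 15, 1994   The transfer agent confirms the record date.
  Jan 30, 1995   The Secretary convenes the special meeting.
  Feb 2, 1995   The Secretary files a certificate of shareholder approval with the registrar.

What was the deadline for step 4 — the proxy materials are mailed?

Feb 21, 1995

Step 4 runs from Nov 24, 1994, when the information statement is filed. 89 days after Nov 24, 1994 is Feb 21, 1995.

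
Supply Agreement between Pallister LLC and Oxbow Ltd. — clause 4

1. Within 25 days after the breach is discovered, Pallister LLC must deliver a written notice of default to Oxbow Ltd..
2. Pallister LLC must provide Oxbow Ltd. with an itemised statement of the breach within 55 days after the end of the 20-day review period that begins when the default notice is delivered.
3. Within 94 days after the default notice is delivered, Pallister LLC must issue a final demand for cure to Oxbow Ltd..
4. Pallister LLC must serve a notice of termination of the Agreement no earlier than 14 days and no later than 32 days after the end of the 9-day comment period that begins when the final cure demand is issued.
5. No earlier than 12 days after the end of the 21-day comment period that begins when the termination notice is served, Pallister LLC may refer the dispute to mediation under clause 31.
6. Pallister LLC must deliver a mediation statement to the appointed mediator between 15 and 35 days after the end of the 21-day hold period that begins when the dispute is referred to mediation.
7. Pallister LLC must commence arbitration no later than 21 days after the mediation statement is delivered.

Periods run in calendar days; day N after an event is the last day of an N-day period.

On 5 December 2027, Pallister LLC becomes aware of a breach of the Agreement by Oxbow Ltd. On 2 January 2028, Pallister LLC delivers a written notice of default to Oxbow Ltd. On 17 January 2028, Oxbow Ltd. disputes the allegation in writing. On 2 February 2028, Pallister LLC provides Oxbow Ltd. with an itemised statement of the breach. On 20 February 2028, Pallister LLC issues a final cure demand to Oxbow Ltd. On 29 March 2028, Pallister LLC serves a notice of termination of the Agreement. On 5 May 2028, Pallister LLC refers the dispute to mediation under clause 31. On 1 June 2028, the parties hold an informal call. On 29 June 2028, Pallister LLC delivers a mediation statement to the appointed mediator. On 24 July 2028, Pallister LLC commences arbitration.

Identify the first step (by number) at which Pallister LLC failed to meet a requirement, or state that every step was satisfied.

Step 1

Step 1: 25 days after 5 December 2027 (when the breach is discovered) is 30 December 2027; done 2 January 2028 — 3 days late.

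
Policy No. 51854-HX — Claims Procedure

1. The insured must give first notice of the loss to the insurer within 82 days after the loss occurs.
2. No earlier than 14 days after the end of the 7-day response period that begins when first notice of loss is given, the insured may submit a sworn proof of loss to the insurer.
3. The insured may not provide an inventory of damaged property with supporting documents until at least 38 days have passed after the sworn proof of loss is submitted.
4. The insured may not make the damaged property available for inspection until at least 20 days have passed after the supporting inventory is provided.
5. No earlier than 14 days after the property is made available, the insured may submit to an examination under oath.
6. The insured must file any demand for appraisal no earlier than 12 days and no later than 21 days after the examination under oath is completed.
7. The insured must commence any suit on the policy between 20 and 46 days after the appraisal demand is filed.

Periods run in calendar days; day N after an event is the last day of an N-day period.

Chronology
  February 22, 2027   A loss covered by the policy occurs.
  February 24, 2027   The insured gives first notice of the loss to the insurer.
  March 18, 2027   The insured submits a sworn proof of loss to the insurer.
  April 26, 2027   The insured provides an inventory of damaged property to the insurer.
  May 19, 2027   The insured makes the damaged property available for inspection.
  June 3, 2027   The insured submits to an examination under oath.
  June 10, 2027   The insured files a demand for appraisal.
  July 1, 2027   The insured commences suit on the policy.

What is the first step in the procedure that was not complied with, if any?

Step 6

(1) due by February 22, 2027 + 82 days = May 15, 2027; done February 24, 2027 — timely.
(2) permitted from March 3, 2027 + 14 days = March 17, 2027 onward; March 18, 2027 is on or after that date.
(3) permitted from March 18, 2027 + 38 days = April 25, 2027 onward; April 26, 2027 is on or after that date.
(4) permitted from April 26, 2027 + 20 days = May 16, 2027 onward; May 19, 2027 is on or after that date.
(5) permitted from May 19, 2027 + 14 days = June 2, 2027 onward; done June 3, 2027 — permitted.
(6) the permitted window runs from June 3, 2027 + 12 = June 15, 2027 to June 3, 2027 + 21 = June 24, 2027; done June 10, 2027 — 5 days before the window opened.
The procedure was therefore not followed at step 6.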